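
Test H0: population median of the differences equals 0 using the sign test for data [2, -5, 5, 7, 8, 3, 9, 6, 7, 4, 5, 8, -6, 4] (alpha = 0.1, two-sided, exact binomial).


Step 1: Discard zero differences. Original n = 14; n_eff = number of nonzero differences = 14.
Nonzero differences (with sign): +2, -5, +5, +7, +8, +3, +9, +6, +7, +4, +5, +8, -6, +4
Step 2: Count signs: positive = 12, negative = 2.
Step 3: Under H0: P(positive) = 0.5, so the number of positives S ~ Bin(14, 0.5).
Step 4: Two-sided exact p-value = sum of Bin(14,0.5) probabilities at or below the observed probability = 0.012939.
Step 5: alpha = 0.1. reject H0.

n_eff = 14, pos = 12, neg = 2, p = 0.012939, reject H0.


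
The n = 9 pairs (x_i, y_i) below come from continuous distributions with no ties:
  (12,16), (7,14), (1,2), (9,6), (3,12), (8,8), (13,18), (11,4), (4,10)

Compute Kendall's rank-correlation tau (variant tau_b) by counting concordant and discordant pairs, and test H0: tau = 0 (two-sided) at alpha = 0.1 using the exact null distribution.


Step 1: Enumerate the 36 unordered pairs (i,j) with i<j and classify each by sign(x_j-x_i) * sign(y_j-y_i).
  (1,2):dx=-5,dy=-2->C; (1,3):dx=-11,dy=-14->C; (1,4):dx=-3,dy=-10->C; (1,5):dx=-9,dy=-4->C
  (1,6):dx=-4,dy=-8->C; (1,7):dx=+1,dy=+2->C; (1,8):dx=-1,dy=-12->C; (1,9):dx=-8,dy=-6->C
  (2,3):dx=-6,dy=-12->C; (2,4):dx=+2,dy=-8->D; (2,5):dx=-4,dy=-2->C; (2,6):dx=+1,dy=-6->D
  (2,7):dx=+6,dy=+4->C; (2,8):dx=+4,dy=-10->D; (2,9):dx=-3,dy=-4->C; (3,4):dx=+8,dy=+4->C
  (3,5):dx=+2,dy=+10->C; (3,6):dx=+7,dy=+6->C; (3,7):dx=+12,dy=+16->C; (3,8):dx=+10,dy=+2->C
  (3,9):dx=+3,dy=+8->C; (4,5):dx=-6,dy=+6->D; (4,6):dx=-1,dy=+2->D; (4,7):dx=+4,dy=+12->C
  (4,8):dx=+2,dy=-2->D; (4,9):dx=-5,dy=+4->D; (5,6):dx=+5,dy=-4->D; (5,7):dx=+10,dy=+6->C
  (5,8):dx=+8,dy=-8->D; (5,9):dx=+1,dy=-2->D; (6,7):dx=+5,dy=+10->C; (6,8):dx=+3,dy=-4->D
  (6,9):dx=-4,dy=+2->D; (7,8):dx=-2,dy=-14->C; (7,9):dx=-9,dy=-8->C; (8,9):dx=-7,dy=+6->D
Step 2: C = 23, D = 13, total pairs = 36.
Step 3: tau = (C - D)/(n(n-1)/2) = (23 - 13)/36 = 0.277778.
Step 4: Exact two-sided p-value (enumerate n! = 362880 permutations of y under H0): p = 0.358488.
Step 5: alpha = 0.1. fail to reject H0.

tau_b = 0.2778 (C=23, D=13), p = 0.358488, fail to reject H0.


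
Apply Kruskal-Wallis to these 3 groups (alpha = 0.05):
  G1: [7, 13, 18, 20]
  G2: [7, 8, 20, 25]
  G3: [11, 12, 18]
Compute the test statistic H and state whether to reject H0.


Step 1: Combine all N = 11 observations and assign midranks.
sorted (value, group, rank): (7,G1,1.5), (7,G2,1.5), (8,G2,3), (11,G3,4), (12,G3,5), (13,G1,6), (18,G1,7.5), (18,G3,7.5), (20,G1,9.5), (20,G2,9.5), (25,G2,11)
Step 2: Sum ranks within each group.
R_1 = 24.5 (n_1 = 4)
R_2 = 25 (n_2 = 4)
R_3 = 16.5 (n_3 = 3)
Step 3: H = 12/(N(N+1)) * sum(R_i^2/n_i) - 3(N+1)
     = 12/(11*12) * (24.5^2/4 + 25^2/4 + 16.5^2/3) - 3*12
     = 0.090909 * 397.062 - 36
     = 0.096591.
Step 4: Ties present; correction factor C = 1 - 18/(11^3 - 11) = 0.986364. Corrected H = 0.096591 / 0.986364 = 0.097926.
Step 5: Under H0, H ~ chi^2(2); p-value = 0.952216.
Step 6: alpha = 0.05. fail to reject H0.

H = 0.0979, df = 2, p = 0.952216, fail to reject H0.


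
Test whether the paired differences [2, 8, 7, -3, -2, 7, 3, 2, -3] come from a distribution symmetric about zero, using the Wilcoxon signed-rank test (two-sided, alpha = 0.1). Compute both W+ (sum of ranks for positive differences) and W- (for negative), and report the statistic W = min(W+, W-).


Step 1: Drop any zero differences (none here) and take |d_i|.
|d| = [2, 8, 7, 3, 2, 7, 3, 2, 3]
Step 2: Midrank |d_i| (ties get averaged ranks).
ranks: |2|->2, |8|->9, |7|->7.5, |3|->5, |2|->2, |7|->7.5, |3|->5, |2|->2, |3|->5
Step 3: Attach original signs; sum ranks with positive sign and with negative sign.
W+ = 2 + 9 + 7.5 + 7.5 + 5 + 2 = 33
W- = 5 + 2 + 5 = 12
(Check: W+ + W- = 45 should equal n(n+1)/2 = 45.)
Step 4: Test statistic W = min(W+, W-) = 12.
Step 5: Ties in |d|, so use the tie-corrected normal approximation.
        E[W] = n(n+1)/4 = 9*10/4 = 22.5.
        Tie groups: |d|=2 (t=3), |d|=3 (t=3), |d|=7 (t=2); sum(t^3 - t) = 54.
        Var[W] = n(n+1)(2n+1)/24 - sum(t^3-t)/48 = 1710/24 - 54/48 = 70.125.
        z = (W - E[W]) / sqrt(Var[W]) = (12 - 22.5) / 8.3741 = -1.2539.
        Two-sided p = 2*Phi(z) = 0.209889.
Step 6: alpha = 0.1. fail to reject H0.

W+ = 33, W- = 12, W = min = 12, p = 0.209889, fail to reject H0.


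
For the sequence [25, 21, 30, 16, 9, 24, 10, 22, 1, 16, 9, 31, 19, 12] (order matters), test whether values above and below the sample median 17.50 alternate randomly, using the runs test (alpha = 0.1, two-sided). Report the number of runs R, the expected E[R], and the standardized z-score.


Step 1: Compute median = 17.50; label A = above, B = below.
Labels in order: AAABBABABBBAAB  (n_A = 7, n_B = 7)
Step 2: Count runs R = 8.
Step 3: Under H0 (random ordering), E[R] = 2*n_A*n_B/(n_A+n_B) + 1 = 2*7*7/14 + 1 = 8.0000.
        Var[R] = 2*n_A*n_B*(2*n_A*n_B - n_A - n_B) / ((n_A+n_B)^2 * (n_A+n_B-1)) = 8232/2548 = 3.2308.
        SD[R] = 1.7974.
Step 4: R = E[R], so z = 0 with no continuity correction.
Step 5: Two-sided p-value via normal approximation = 2*(1 - Phi(|z|)) = 1.000000.
Step 6: alpha = 0.1. fail to reject H0.

R = 8, z = 0.0000, p = 1.000000, fail to reject H0.


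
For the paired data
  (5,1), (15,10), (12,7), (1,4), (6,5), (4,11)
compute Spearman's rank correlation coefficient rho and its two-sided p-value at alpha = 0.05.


Step 1: Rank x and y separately (midranks; no ties here).
rank(x): 5->3, 15->6, 12->5, 1->1, 6->4, 4->2
rank(y): 1->1, 10->5, 7->4, 4->2, 5->3, 11->6
Step 2: d_i = R_x(i) - R_y(i); compute d_i^2.
  (3-1)^2=4, (6-5)^2=1, (5-4)^2=1, (1-2)^2=1, (4-3)^2=1, (2-6)^2=16
sum(d^2) = 24.
Step 3: rho = 1 - 6*24 / (6*(6^2 - 1)) = 1 - 144/210 = 0.314286.
Step 4: Under H0, t = rho * sqrt((n-2)/(1-rho^2)) = 0.6621 ~ t(4).
Step 5: Two-sided p-value from the t-distribution with 4 df = 0.544093.
Step 6: alpha = 0.05. fail to reject H0.

rho = 0.3143, p = 0.544093, fail to reject H0 at alpha = 0.05.


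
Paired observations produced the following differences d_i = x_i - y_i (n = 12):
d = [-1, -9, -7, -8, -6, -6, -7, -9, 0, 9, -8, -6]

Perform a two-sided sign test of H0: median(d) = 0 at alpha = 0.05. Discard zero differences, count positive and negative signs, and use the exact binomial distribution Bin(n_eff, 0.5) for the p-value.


Step 1: Discard zero differences. Original n = 12; n_eff = number of nonzero differences = 11.
Nonzero differences (with sign): -1, -9, -7, -8, -6, -6, -7, -9, +9, -8, -6
Step 2: Count signs: positive = 1, negative = 10.
Step 3: Under H0: P(positive) = 0.5, so the number of positives S ~ Bin(11, 0.5).
Step 4: Two-sided exact p-value = sum of Bin(11,0.5) probabilities at or below the observed probability = 0.011719.
Step 5: alpha = 0.05. reject H0.

n_eff = 11, pos = 1, neg = 10, p = 0.011719, reject H0.


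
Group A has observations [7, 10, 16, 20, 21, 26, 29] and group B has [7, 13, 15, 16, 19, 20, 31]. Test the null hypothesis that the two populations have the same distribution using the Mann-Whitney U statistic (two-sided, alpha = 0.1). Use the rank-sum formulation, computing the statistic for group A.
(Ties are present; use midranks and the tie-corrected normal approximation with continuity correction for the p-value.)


Step 1: Combine and sort all 14 observations; assign midranks.
sorted (value, group): (7,X), (7,Y), (10,X), (13,Y), (15,Y), (16,X), (16,Y), (19,Y), (20,X), (20,Y), (21,X), (26,X), (29,X), (31,Y)
ranks: 7->1.5, 7->1.5, 10->3, 13->4, 15->5, 16->6.5, 16->6.5, 19->8, 20->9.5, 20->9.5, 21->11, 26->12, 29->13, 31->14
Step 2: Rank sum for X: R1 = 1.5 + 3 + 6.5 + 9.5 + 11 + 12 + 13 = 56.5.
Step 3: U_X = R1 - n1(n1+1)/2 = 56.5 - 7*8/2 = 56.5 - 28 = 28.5.
       U_Y = n1*n2 - U_X = 49 - 28.5 = 20.5.
Step 4: Ties are present, so use the tie-corrected normal approximation (with continuity correction) for the p-value.
Step 5: p-value = 0.653652; compare to alpha = 0.1. fail to reject H0.

U_X = 28.5, p = 0.653652, fail to reject H0 at alpha = 0.1.


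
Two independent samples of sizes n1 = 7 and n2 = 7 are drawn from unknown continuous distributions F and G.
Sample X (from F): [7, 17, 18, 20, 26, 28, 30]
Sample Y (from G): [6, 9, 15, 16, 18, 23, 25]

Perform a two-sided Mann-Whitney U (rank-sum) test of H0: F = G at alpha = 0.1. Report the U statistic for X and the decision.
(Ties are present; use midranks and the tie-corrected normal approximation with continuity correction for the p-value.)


Step 1: Combine and sort all 14 observations; assign midranks.
sorted (value, group): (6,Y), (7,X), (9,Y), (15,Y), (16,Y), (17,X), (18,X), (18,Y), (20,X), (23,Y), (25,Y), (26,X), (28,X), (30,X)
ranks: 6->1, 7->2, 9->3, 15->4, 16->5, 17->6, 18->7.5, 18->7.5, 20->9, 23->10, 25->11, 26->12, 28->13, 30->14
Step 2: Rank sum for X: R1 = 2 + 6 + 7.5 + 9 + 12 + 13 + 14 = 63.5.
Step 3: U_X = R1 - n1(n1+1)/2 = 63.5 - 7*8/2 = 63.5 - 28 = 35.5.
       U_Y = n1*n2 - U_X = 49 - 35.5 = 13.5.
Step 4: Ties are present, so use the tie-corrected normal approximation (with continuity correction) for the p-value.
Step 5: p-value = 0.179234; compare to alpha = 0.1. fail to reject H0.

U_X = 35.5, p = 0.179234, fail to reject H0 at alpha = 0.1.


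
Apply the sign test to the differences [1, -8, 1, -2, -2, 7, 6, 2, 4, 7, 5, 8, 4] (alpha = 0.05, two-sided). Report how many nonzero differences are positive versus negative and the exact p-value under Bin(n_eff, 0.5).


Step 1: Discard zero differences. Original n = 13; n_eff = number of nonzero differences = 13.
Nonzero differences (with sign): +1, -8, +1, -2, -2, +7, +6, +2, +4, +7, +5, +8, +4
Step 2: Count signs: positive = 10, negative = 3.
Step 3: Under H0: P(positive) = 0.5, so the number of positives S ~ Bin(13, 0.5).
Step 4: Two-sided exact p-value = sum of Bin(13,0.5) probabilities at or below the observed probability = 0.092285.
Step 5: alpha = 0.05. fail to reject H0.

n_eff = 13, pos = 10, neg = 3, p = 0.092285, fail to reject H0.


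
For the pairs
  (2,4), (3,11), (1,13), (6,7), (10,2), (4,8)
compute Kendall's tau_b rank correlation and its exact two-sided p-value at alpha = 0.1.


Step 1: Enumerate the 15 unordered pairs (i,j) with i<j and classify each by sign(x_j-x_i) * sign(y_j-y_i).
  (1,2):dx=+1,dy=+7->C; (1,3):dx=-1,dy=+9->D; (1,4):dx=+4,dy=+3->C; (1,5):dx=+8,dy=-2->D
  (1,6):dx=+2,dy=+4->C; (2,3):dx=-2,dy=+2->D; (2,4):dx=+3,dy=-4->D; (2,5):dx=+7,dy=-9->D
  (2,6):dx=+1,dy=-3->D; (3,4):dx=+5,dy=-6->D; (3,5):dx=+9,dy=-11->D; (3,6):dx=+3,dy=-5->D
  (4,5):dx=+4,dy=-5->D; (4,6):dx=-2,dy=+1->D; (5,6):dx=-6,dy=+6->D
Step 2: C = 3, D = 12, total pairs = 15.
Step 3: tau = (C - D)/(n(n-1)/2) = (3 - 12)/15 = -0.600000.
Step 4: Exact two-sided p-value (enumerate n! = 720 permutations of y under H0): p = 0.136111.
Step 5: alpha = 0.1. fail to reject H0.

tau_b = -0.6000 (C=3, D=12), p = 0.136111, fail to reject H0.


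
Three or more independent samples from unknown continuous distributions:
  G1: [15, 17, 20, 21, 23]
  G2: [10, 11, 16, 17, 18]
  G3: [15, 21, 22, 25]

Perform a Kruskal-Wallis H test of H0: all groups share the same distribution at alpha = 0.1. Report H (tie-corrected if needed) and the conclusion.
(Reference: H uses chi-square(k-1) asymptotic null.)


Step 1: Combine all N = 14 observations and assign midranks.
sorted (value, group, rank): (10,G2,1), (11,G2,2), (15,G1,3.5), (15,G3,3.5), (16,G2,5), (17,G1,6.5), (17,G2,6.5), (18,G2,8), (20,G1,9), (21,G1,10.5), (21,G3,10.5), (22,G3,12), (23,G1,13), (25,G3,14)
Step 2: Sum ranks within each group.
R_1 = 42.5 (n_1 = 5)
R_2 = 22.5 (n_2 = 5)
R_3 = 40 (n_3 = 4)
Step 3: H = 12/(N(N+1)) * sum(R_i^2/n_i) - 3(N+1)
     = 12/(14*15) * (42.5^2/5 + 22.5^2/5 + 40^2/4) - 3*15
     = 0.057143 * 862.5 - 45
     = 4.285714.
Step 4: Ties present; correction factor C = 1 - 18/(14^3 - 14) = 0.993407. Corrected H = 4.285714 / 0.993407 = 4.314159.
Step 5: Under H0, H ~ chi^2(2); p-value = 0.115662.
Step 6: alpha = 0.1. fail to reject H0.

H = 4.3142, df = 2, p = 0.115662, fail to reject H0.


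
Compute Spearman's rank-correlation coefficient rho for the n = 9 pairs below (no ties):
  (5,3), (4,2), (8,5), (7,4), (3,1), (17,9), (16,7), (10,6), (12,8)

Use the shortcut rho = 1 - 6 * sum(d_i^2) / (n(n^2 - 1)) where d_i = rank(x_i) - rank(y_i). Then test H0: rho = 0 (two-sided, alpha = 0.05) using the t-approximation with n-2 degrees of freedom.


Step 1: Rank x and y separately (midranks; no ties here).
rank(x): 5->3, 4->2, 8->5, 7->4, 3->1, 17->9, 16->8, 10->6, 12->7
rank(y): 3->3, 2->2, 5->5, 4->4, 1->1, 9->9, 7->7, 6->6, 8->8
Step 2: d_i = R_x(i) - R_y(i); compute d_i^2.
  (3-3)^2=0, (2-2)^2=0, (5-5)^2=0, (4-4)^2=0, (1-1)^2=0, (9-9)^2=0, (8-7)^2=1, (6-6)^2=0, (7-8)^2=1
sum(d^2) = 2.
Step 3: rho = 1 - 6*2 / (9*(9^2 - 1)) = 1 - 12/720 = 0.983333.
Step 4: Under H0, t = rho * sqrt((n-2)/(1-rho^2)) = 14.3096 ~ t(7).
Step 5: Two-sided p-value from the t-distribution with 7 df = 0.000002.
Step 6: alpha = 0.05. reject H0.

rho = 0.9833, p = 0.000002, reject H0 at alpha = 0.05.


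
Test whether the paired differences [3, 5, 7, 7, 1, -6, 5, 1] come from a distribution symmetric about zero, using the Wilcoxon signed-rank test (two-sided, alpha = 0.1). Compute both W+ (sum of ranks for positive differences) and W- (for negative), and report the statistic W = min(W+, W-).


Step 1: Drop any zero differences (none here) and take |d_i|.
|d| = [3, 5, 7, 7, 1, 6, 5, 1]
Step 2: Midrank |d_i| (ties get averaged ranks).
ranks: |3|->3, |5|->4.5, |7|->7.5, |7|->7.5, |1|->1.5, |6|->6, |5|->4.5, |1|->1.5
Step 3: Attach original signs; sum ranks with positive sign and with negative sign.
W+ = 3 + 4.5 + 7.5 + 7.5 + 1.5 + 4.5 + 1.5 = 30
W- = 6 = 6
(Check: W+ + W- = 36 should equal n(n+1)/2 = 36.)
Step 4: Test statistic W = min(W+, W-) = 6.
Step 5: Ties in |d|, so use the tie-corrected normal approximation.
        E[W] = n(n+1)/4 = 8*9/4 = 18.
        Tie groups: |d|=1 (t=2), |d|=5 (t=2), |d|=7 (t=2); sum(t^3 - t) = 18.
        Var[W] = n(n+1)(2n+1)/24 - sum(t^3-t)/48 = 1224/24 - 18/48 = 50.625.
        z = (W - E[W]) / sqrt(Var[W]) = (6 - 18) / 7.1151 = -1.6865.
        Two-sided p = 2*Phi(z) = 0.091690.
Step 6: alpha = 0.1. reject H0.

W+ = 30, W- = 6, W = min = 6, p = 0.091690, reject H0.


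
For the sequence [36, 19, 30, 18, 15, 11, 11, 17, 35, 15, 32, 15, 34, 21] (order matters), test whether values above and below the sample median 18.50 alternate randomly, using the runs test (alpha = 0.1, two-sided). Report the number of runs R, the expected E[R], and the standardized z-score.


Step 1: Compute median = 18.50; label A = above, B = below.
Labels in order: AAABBBBBABABAA  (n_A = 7, n_B = 7)
Step 2: Count runs R = 7.
Step 3: Under H0 (random ordering), E[R] = 2*n_A*n_B/(n_A+n_B) + 1 = 2*7*7/14 + 1 = 8.0000.
        Var[R] = 2*n_A*n_B*(2*n_A*n_B - n_A - n_B) / ((n_A+n_B)^2 * (n_A+n_B-1)) = 8232/2548 = 3.2308.
        SD[R] = 1.7974.
Step 4: Continuity-corrected z = (R + 0.5 - E[R]) / SD[R] = (7 + 0.5 - 8.0000) / 1.7974 = -0.2782.
Step 5: Two-sided p-value via normal approximation = 2*(1 - Phi(|z|)) = 0.780879.
Step 6: alpha = 0.1. fail to reject H0.

R = 7, z = -0.2782, p = 0.780879, fail to reject H0.


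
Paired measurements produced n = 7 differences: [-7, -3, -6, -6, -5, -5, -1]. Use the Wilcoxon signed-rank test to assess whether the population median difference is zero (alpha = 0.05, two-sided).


Step 1: Drop any zero differences (none here) and take |d_i|.
|d| = [7, 3, 6, 6, 5, 5, 1]
Step 2: Midrank |d_i| (ties get averaged ranks).
ranks: |7|->7, |3|->2, |6|->5.5, |6|->5.5, |5|->3.5, |5|->3.5, |1|->1
Step 3: Attach original signs; sum ranks with positive sign and with negative sign.
W+ = 0 = 0
W- = 7 + 2 + 5.5 + 5.5 + 3.5 + 3.5 + 1 = 28
(Check: W+ + W- = 28 should equal n(n+1)/2 = 28.)
Step 4: Test statistic W = min(W+, W-) = 0.
Step 5: Ties in |d|, so use the tie-corrected normal approximation.
        E[W] = n(n+1)/4 = 7*8/4 = 14.
        Tie groups: |d|=5 (t=2), |d|=6 (t=2); sum(t^3 - t) = 12.
        Var[W] = n(n+1)(2n+1)/24 - sum(t^3-t)/48 = 840/24 - 12/48 = 34.75.
        z = (W - E[W]) / sqrt(Var[W]) = (0 - 14) / 5.8949 = -2.3749.
        Two-sided p = 2*Phi(z) = 0.017552.
Step 6: alpha = 0.05. reject H0.

W+ = 0, W- = 28, W = min = 0, p = 0.017552, reject H0.


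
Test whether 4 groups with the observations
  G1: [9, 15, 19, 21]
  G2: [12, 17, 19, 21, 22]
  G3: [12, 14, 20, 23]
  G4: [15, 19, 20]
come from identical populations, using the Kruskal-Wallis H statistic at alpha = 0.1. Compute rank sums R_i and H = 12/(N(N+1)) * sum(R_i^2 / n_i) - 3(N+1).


Step 1: Combine all N = 16 observations and assign midranks.
sorted (value, group, rank): (9,G1,1), (12,G2,2.5), (12,G3,2.5), (14,G3,4), (15,G1,5.5), (15,G4,5.5), (17,G2,7), (19,G1,9), (19,G2,9), (19,G4,9), (20,G3,11.5), (20,G4,11.5), (21,G1,13.5), (21,G2,13.5), (22,G2,15), (23,G3,16)
Step 2: Sum ranks within each group.
R_1 = 29 (n_1 = 4)
R_2 = 47 (n_2 = 5)
R_3 = 34 (n_3 = 4)
R_4 = 26 (n_4 = 3)
Step 3: H = 12/(N(N+1)) * sum(R_i^2/n_i) - 3(N+1)
     = 12/(16*17) * (29^2/4 + 47^2/5 + 34^2/4 + 26^2/3) - 3*17
     = 0.044118 * 1166.38 - 51
     = 0.458088.
Step 4: Ties present; correction factor C = 1 - 48/(16^3 - 16) = 0.988235. Corrected H = 0.458088 / 0.988235 = 0.463542.
Step 5: Under H0, H ~ chi^2(3); p-value = 0.926825.
Step 6: alpha = 0.1. fail to reject H0.

H = 0.4635, df = 3, p = 0.926825, fail to reject H0.


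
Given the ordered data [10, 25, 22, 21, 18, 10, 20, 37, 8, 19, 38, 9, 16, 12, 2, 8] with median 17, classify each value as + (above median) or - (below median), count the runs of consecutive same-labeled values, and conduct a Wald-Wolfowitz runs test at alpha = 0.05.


Step 1: Compute median = 17; label A = above, B = below.
Labels in order: BAAAABAABAABBBBB  (n_A = 8, n_B = 8)
Step 2: Count runs R = 7.
Step 3: Under H0 (random ordering), E[R] = 2*n_A*n_B/(n_A+n_B) + 1 = 2*8*8/16 + 1 = 9.0000.
        Var[R] = 2*n_A*n_B*(2*n_A*n_B - n_A - n_B) / ((n_A+n_B)^2 * (n_A+n_B-1)) = 14336/3840 = 3.7333.
        SD[R] = 1.9322.
Step 4: Continuity-corrected z = (R + 0.5 - E[R]) / SD[R] = (7 + 0.5 - 9.0000) / 1.9322 = -0.7763.
Step 5: Two-sided p-value via normal approximation = 2*(1 - Phi(|z|)) = 0.437558.
Step 6: alpha = 0.05. fail to reject H0.

R = 7, z = -0.7763, p = 0.437558, fail to reject H0.


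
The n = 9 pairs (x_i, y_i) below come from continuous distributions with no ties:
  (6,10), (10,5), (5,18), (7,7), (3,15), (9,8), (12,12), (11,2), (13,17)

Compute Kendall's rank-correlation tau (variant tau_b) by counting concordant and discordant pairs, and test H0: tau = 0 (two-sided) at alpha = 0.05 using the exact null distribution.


Step 1: Enumerate the 36 unordered pairs (i,j) with i<j and classify each by sign(x_j-x_i) * sign(y_j-y_i).
  (1,2):dx=+4,dy=-5->D; (1,3):dx=-1,dy=+8->D; (1,4):dx=+1,dy=-3->D; (1,5):dx=-3,dy=+5->D
  (1,6):dx=+3,dy=-2->D; (1,7):dx=+6,dy=+2->C; (1,8):dx=+5,dy=-8->D; (1,9):dx=+7,dy=+7->C
  (2,3):dx=-5,dy=+13->D; (2,4):dx=-3,dy=+2->D; (2,5):dx=-7,dy=+10->D; (2,6):dx=-1,dy=+3->D
  (2,7):dx=+2,dy=+7->C; (2,8):dx=+1,dy=-3->D; (2,9):dx=+3,dy=+12->C; (3,4):dx=+2,dy=-11->D
  (3,5):dx=-2,dy=-3->C; (3,6):dx=+4,dy=-10->D; (3,7):dx=+7,dy=-6->D; (3,8):dx=+6,dy=-16->D
  (3,9):dx=+8,dy=-1->D; (4,5):dx=-4,dy=+8->D; (4,6):dx=+2,dy=+1->C; (4,7):dx=+5,dy=+5->C
  (4,8):dx=+4,dy=-5->D; (4,9):dx=+6,dy=+10->C; (5,6):dx=+6,dy=-7->D; (5,7):dx=+9,dy=-3->D
  (5,8):dx=+8,dy=-13->D; (5,9):dx=+10,dy=+2->C; (6,7):dx=+3,dy=+4->C; (6,8):dx=+2,dy=-6->D
  (6,9):dx=+4,dy=+9->C; (7,8):dx=-1,dy=-10->C; (7,9):dx=+1,dy=+5->C; (8,9):dx=+2,dy=+15->C
Step 2: C = 14, D = 22, total pairs = 36.
Step 3: tau = (C - D)/(n(n-1)/2) = (14 - 22)/36 = -0.222222.
Step 4: Exact two-sided p-value (enumerate n! = 362880 permutations of y under H0): p = 0.476709.
Step 5: alpha = 0.05. fail to reject H0.

tau_b = -0.2222 (C=14, D=22), p = 0.476709, fail to reject H0.


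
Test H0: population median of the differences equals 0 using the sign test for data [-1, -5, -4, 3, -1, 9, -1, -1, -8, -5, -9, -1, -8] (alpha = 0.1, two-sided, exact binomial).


Step 1: Discard zero differences. Original n = 13; n_eff = number of nonzero differences = 13.
Nonzero differences (with sign): -1, -5, -4, +3, -1, +9, -1, -1, -8, -5, -9, -1, -8
Step 2: Count signs: positive = 2, negative = 11.
Step 3: Under H0: P(positive) = 0.5, so the number of positives S ~ Bin(13, 0.5).
Step 4: Two-sided exact p-value = sum of Bin(13,0.5) probabilities at or below the observed probability = 0.022461.
Step 5: alpha = 0.1. reject H0.

n_eff = 13, pos = 2, neg = 11, p = 0.022461, reject H0.


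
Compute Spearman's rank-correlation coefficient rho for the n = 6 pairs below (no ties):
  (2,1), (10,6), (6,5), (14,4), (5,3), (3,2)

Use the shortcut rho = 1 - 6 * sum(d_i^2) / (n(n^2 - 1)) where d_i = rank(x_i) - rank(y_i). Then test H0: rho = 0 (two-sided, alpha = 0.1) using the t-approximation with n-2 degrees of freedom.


Step 1: Rank x and y separately (midranks; no ties here).
rank(x): 2->1, 10->5, 6->4, 14->6, 5->3, 3->2
rank(y): 1->1, 6->6, 5->5, 4->4, 3->3, 2->2
Step 2: d_i = R_x(i) - R_y(i); compute d_i^2.
  (1-1)^2=0, (5-6)^2=1, (4-5)^2=1, (6-4)^2=4, (3-3)^2=0, (2-2)^2=0
sum(d^2) = 6.
Step 3: rho = 1 - 6*6 / (6*(6^2 - 1)) = 1 - 36/210 = 0.828571.
Step 4: Under H0, t = rho * sqrt((n-2)/(1-rho^2)) = 2.9598 ~ t(4).
Step 5: Two-sided p-value from the t-distribution with 4 df = 0.041563.
Step 6: alpha = 0.1. reject H0.

rho = 0.8286, p = 0.041563, reject H0 at alpha = 0.1.


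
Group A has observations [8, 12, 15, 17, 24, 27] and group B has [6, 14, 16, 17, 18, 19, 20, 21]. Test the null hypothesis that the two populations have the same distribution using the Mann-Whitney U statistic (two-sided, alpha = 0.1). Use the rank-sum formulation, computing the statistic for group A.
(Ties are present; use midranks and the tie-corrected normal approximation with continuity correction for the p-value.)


Step 1: Combine and sort all 14 observations; assign midranks.
sorted (value, group): (6,Y), (8,X), (12,X), (14,Y), (15,X), (16,Y), (17,X), (17,Y), (18,Y), (19,Y), (20,Y), (21,Y), (24,X), (27,X)
ranks: 6->1, 8->2, 12->3, 14->4, 15->5, 16->6, 17->7.5, 17->7.5, 18->9, 19->10, 20->11, 21->12, 24->13, 27->14
Step 2: Rank sum for X: R1 = 2 + 3 + 5 + 7.5 + 13 + 14 = 44.5.
Step 3: U_X = R1 - n1(n1+1)/2 = 44.5 - 6*7/2 = 44.5 - 21 = 23.5.
       U_Y = n1*n2 - U_X = 48 - 23.5 = 24.5.
Step 4: Ties are present, so use the tie-corrected normal approximation (with continuity correction) for the p-value.
Step 5: p-value = 1.000000; compare to alpha = 0.1. fail to reject H0.

U_X = 23.5, p = 1.000000, fail to reject H0 at alpha = 0.1.


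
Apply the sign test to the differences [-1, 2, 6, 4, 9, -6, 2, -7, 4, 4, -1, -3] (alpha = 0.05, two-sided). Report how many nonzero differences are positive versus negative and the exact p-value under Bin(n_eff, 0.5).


Step 1: Discard zero differences. Original n = 12; n_eff = number of nonzero differences = 12.
Nonzero differences (with sign): -1, +2, +6, +4, +9, -6, +2, -7, +4, +4, -1, -3
Step 2: Count signs: positive = 7, negative = 5.
Step 3: Under H0: P(positive) = 0.5, so the number of positives S ~ Bin(12, 0.5).
Step 4: Two-sided exact p-value = sum of Bin(12,0.5) probabilities at or below the observed probability = 0.774414.
Step 5: alpha = 0.05. fail to reject H0.

n_eff = 12, pos = 7, neg = 5, p = 0.774414, fail to reject H0.


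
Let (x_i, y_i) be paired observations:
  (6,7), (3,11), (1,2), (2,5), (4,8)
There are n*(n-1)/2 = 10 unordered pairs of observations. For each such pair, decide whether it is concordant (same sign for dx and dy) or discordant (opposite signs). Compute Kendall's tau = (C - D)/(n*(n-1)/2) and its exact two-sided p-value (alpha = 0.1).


Step 1: Enumerate the 10 unordered pairs (i,j) with i<j and classify each by sign(x_j-x_i) * sign(y_j-y_i).
  (1,2):dx=-3,dy=+4->D; (1,3):dx=-5,dy=-5->C; (1,4):dx=-4,dy=-2->C; (1,5):dx=-2,dy=+1->D
  (2,3):dx=-2,dy=-9->C; (2,4):dx=-1,dy=-6->C; (2,5):dx=+1,dy=-3->D; (3,4):dx=+1,dy=+3->C
  (3,5):dx=+3,dy=+6->C; (4,5):dx=+2,dy=+3->C
Step 2: C = 7, D = 3, total pairs = 10.
Step 3: tau = (C - D)/(n(n-1)/2) = (7 - 3)/10 = 0.400000.
Step 4: Exact two-sided p-value (enumerate n! = 120 permutations of y under H0): p = 0.483333.
Step 5: alpha = 0.1. fail to reject H0.

tau_b = 0.4000 (C=7, D=3), p = 0.483333, fail to reject H0.


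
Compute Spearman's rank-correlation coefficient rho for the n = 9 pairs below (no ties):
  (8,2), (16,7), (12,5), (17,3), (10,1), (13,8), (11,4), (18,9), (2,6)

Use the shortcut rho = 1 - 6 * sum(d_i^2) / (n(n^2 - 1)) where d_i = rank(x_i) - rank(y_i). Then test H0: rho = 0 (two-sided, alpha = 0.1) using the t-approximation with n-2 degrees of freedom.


Step 1: Rank x and y separately (midranks; no ties here).
rank(x): 8->2, 16->7, 12->5, 17->8, 10->3, 13->6, 11->4, 18->9, 2->1
rank(y): 2->2, 7->7, 5->5, 3->3, 1->1, 8->8, 4->4, 9->9, 6->6
Step 2: d_i = R_x(i) - R_y(i); compute d_i^2.
  (2-2)^2=0, (7-7)^2=0, (5-5)^2=0, (8-3)^2=25, (3-1)^2=4, (6-8)^2=4, (4-4)^2=0, (9-9)^2=0, (1-6)^2=25
sum(d^2) = 58.
Step 3: rho = 1 - 6*58 / (9*(9^2 - 1)) = 1 - 348/720 = 0.516667.
Step 4: Under H0, t = rho * sqrt((n-2)/(1-rho^2)) = 1.5966 ~ t(7).
Step 5: Two-sided p-value from the t-distribution with 7 df = 0.154390.
Step 6: alpha = 0.1. fail to reject H0.

rho = 0.5167, p = 0.154390, fail to reject H0 at alpha = 0.1.


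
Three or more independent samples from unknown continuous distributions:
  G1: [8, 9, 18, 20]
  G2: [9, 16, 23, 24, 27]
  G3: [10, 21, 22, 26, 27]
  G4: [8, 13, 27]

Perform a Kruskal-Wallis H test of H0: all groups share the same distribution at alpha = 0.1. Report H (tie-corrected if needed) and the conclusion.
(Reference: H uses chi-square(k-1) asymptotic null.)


Step 1: Combine all N = 17 observations and assign midranks.
sorted (value, group, rank): (8,G1,1.5), (8,G4,1.5), (9,G1,3.5), (9,G2,3.5), (10,G3,5), (13,G4,6), (16,G2,7), (18,G1,8), (20,G1,9), (21,G3,10), (22,G3,11), (23,G2,12), (24,G2,13), (26,G3,14), (27,G2,16), (27,G3,16), (27,G4,16)
Step 2: Sum ranks within each group.
R_1 = 22 (n_1 = 4)
R_2 = 51.5 (n_2 = 5)
R_3 = 56 (n_3 = 5)
R_4 = 23.5 (n_4 = 3)
Step 3: H = 12/(N(N+1)) * sum(R_i^2/n_i) - 3(N+1)
     = 12/(17*18) * (22^2/4 + 51.5^2/5 + 56^2/5 + 23.5^2/3) - 3*18
     = 0.039216 * 1462.73 - 54
     = 3.362092.
Step 4: Ties present; correction factor C = 1 - 36/(17^3 - 17) = 0.992647. Corrected H = 3.362092 / 0.992647 = 3.386996.
Step 5: Under H0, H ~ chi^2(3); p-value = 0.335717.
Step 6: alpha = 0.1. fail to reject H0.

H = 3.3870, df = 3, p = 0.335717, fail to reject H0.


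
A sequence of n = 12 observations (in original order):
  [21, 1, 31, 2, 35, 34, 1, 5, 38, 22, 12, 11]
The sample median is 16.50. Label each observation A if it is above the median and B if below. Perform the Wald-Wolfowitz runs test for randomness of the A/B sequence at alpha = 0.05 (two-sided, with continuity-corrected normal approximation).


Step 1: Compute median = 16.50; label A = above, B = below.
Labels in order: ABABAABBAABB  (n_A = 6, n_B = 6)
Step 2: Count runs R = 8.
Step 3: Under H0 (random ordering), E[R] = 2*n_A*n_B/(n_A+n_B) + 1 = 2*6*6/12 + 1 = 7.0000.
        Var[R] = 2*n_A*n_B*(2*n_A*n_B - n_A - n_B) / ((n_A+n_B)^2 * (n_A+n_B-1)) = 4320/1584 = 2.7273.
        SD[R] = 1.6514.
Step 4: Continuity-corrected z = (R - 0.5 - E[R]) / SD[R] = (8 - 0.5 - 7.0000) / 1.6514 = 0.3028.
Step 5: Two-sided p-value via normal approximation = 2*(1 - Phi(|z|)) = 0.762069.
Step 6: alpha = 0.05. fail to reject H0.

R = 8, z = 0.3028, p = 0.762069, fail to reject H0.


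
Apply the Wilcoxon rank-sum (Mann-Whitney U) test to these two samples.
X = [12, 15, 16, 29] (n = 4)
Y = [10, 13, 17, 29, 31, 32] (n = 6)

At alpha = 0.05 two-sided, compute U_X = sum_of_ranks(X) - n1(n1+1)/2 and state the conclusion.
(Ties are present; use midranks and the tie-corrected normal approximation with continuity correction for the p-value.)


Step 1: Combine and sort all 10 observations; assign midranks.
sorted (value, group): (10,Y), (12,X), (13,Y), (15,X), (16,X), (17,Y), (29,X), (29,Y), (31,Y), (32,Y)
ranks: 10->1, 12->2, 13->3, 15->4, 16->5, 17->6, 29->7.5, 29->7.5, 31->9, 32->10
Step 2: Rank sum for X: R1 = 2 + 4 + 5 + 7.5 = 18.5.
Step 3: U_X = R1 - n1(n1+1)/2 = 18.5 - 4*5/2 = 18.5 - 10 = 8.5.
       U_Y = n1*n2 - U_X = 24 - 8.5 = 15.5.
Step 4: Ties are present, so use the tie-corrected normal approximation (with continuity correction) for the p-value.
Step 5: p-value = 0.521166; compare to alpha = 0.05. fail to reject H0.

U_X = 8.5, p = 0.521166, fail to reject H0 at alpha = 0.05.


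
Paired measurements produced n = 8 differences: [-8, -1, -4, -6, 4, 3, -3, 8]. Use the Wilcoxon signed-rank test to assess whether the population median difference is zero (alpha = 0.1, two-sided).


Step 1: Drop any zero differences (none here) and take |d_i|.
|d| = [8, 1, 4, 6, 4, 3, 3, 8]
Step 2: Midrank |d_i| (ties get averaged ranks).
ranks: |8|->7.5, |1|->1, |4|->4.5, |6|->6, |4|->4.5, |3|->2.5, |3|->2.5, |8|->7.5
Step 3: Attach original signs; sum ranks with positive sign and with negative sign.
W+ = 4.5 + 2.5 + 7.5 = 14.5
W- = 7.5 + 1 + 4.5 + 6 + 2.5 = 21.5
(Check: W+ + W- = 36 should equal n(n+1)/2 = 36.)
Step 4: Test statistic W = min(W+, W-) = 14.5.
Step 5: Ties in |d|, so use the tie-corrected normal approximation.
        E[W] = n(n+1)/4 = 8*9/4 = 18.
        Tie groups: |d|=3 (t=2), |d|=4 (t=2), |d|=8 (t=2); sum(t^3 - t) = 18.
        Var[W] = n(n+1)(2n+1)/24 - sum(t^3-t)/48 = 1224/24 - 18/48 = 50.625.
        z = (W - E[W]) / sqrt(Var[W]) = (14.5 - 18) / 7.1151 = -0.4919.
        Two-sided p = 2*Phi(z) = 0.622783.
Step 6: alpha = 0.1. fail to reject H0.

W+ = 14.5, W- = 21.5, W = min = 14.5, p = 0.622783, fail to reject H0.


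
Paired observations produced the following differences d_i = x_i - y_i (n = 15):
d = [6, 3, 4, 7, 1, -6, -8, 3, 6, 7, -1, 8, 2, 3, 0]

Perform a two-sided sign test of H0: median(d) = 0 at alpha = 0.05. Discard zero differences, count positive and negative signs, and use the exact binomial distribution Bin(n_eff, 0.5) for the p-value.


Step 1: Discard zero differences. Original n = 15; n_eff = number of nonzero differences = 14.
Nonzero differences (with sign): +6, +3, +4, +7, +1, -6, -8, +3, +6, +7, -1, +8, +2, +3
Step 2: Count signs: positive = 11, negative = 3.
Step 3: Under H0: P(positive) = 0.5, so the number of positives S ~ Bin(14, 0.5).
Step 4: Two-sided exact p-value = sum of Bin(14,0.5) probabilities at or below the observed probability = 0.057373.
Step 5: alpha = 0.05. fail to reject H0.

n_eff = 14, pos = 11, neg = 3, p = 0.057373, fail to reject H0.


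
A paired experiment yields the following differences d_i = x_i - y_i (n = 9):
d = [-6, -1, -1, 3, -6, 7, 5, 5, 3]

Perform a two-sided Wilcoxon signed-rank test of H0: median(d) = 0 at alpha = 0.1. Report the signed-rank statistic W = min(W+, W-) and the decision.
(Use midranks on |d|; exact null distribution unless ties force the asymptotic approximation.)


Step 1: Drop any zero differences (none here) and take |d_i|.
|d| = [6, 1, 1, 3, 6, 7, 5, 5, 3]
Step 2: Midrank |d_i| (ties get averaged ranks).
ranks: |6|->7.5, |1|->1.5, |1|->1.5, |3|->3.5, |6|->7.5, |7|->9, |5|->5.5, |5|->5.5, |3|->3.5
Step 3: Attach original signs; sum ranks with positive sign and with negative sign.
W+ = 3.5 + 9 + 5.5 + 5.5 + 3.5 = 27
W- = 7.5 + 1.5 + 1.5 + 7.5 = 18
(Check: W+ + W- = 45 should equal n(n+1)/2 = 45.)
Step 4: Test statistic W = min(W+, W-) = 18.
Step 5: Ties in |d|, so use the tie-corrected normal approximation.
        E[W] = n(n+1)/4 = 9*10/4 = 22.5.
        Tie groups: |d|=1 (t=2), |d|=3 (t=2), |d|=5 (t=2), |d|=6 (t=2); sum(t^3 - t) = 24.
        Var[W] = n(n+1)(2n+1)/24 - sum(t^3-t)/48 = 1710/24 - 24/48 = 70.75.
        z = (W - E[W]) / sqrt(Var[W]) = (18 - 22.5) / 8.4113 = -0.5350.
        Two-sided p = 2*Phi(z) = 0.592654.
Step 6: alpha = 0.1. fail to reject H0.

W+ = 27, W- = 18, W = min = 18, p = 0.592654, fail to reject H0.


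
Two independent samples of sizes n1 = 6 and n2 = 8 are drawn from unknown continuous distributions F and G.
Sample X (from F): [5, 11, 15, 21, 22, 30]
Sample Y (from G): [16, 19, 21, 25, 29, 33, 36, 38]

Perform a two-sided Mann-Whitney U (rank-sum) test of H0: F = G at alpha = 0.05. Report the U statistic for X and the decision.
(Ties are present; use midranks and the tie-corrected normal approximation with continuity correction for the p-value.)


Step 1: Combine and sort all 14 observations; assign midranks.
sorted (value, group): (5,X), (11,X), (15,X), (16,Y), (19,Y), (21,X), (21,Y), (22,X), (25,Y), (29,Y), (30,X), (33,Y), (36,Y), (38,Y)
ranks: 5->1, 11->2, 15->3, 16->4, 19->5, 21->6.5, 21->6.5, 22->8, 25->9, 29->10, 30->11, 33->12, 36->13, 38->14
Step 2: Rank sum for X: R1 = 1 + 2 + 3 + 6.5 + 8 + 11 = 31.5.
Step 3: U_X = R1 - n1(n1+1)/2 = 31.5 - 6*7/2 = 31.5 - 21 = 10.5.
       U_Y = n1*n2 - U_X = 48 - 10.5 = 37.5.
Step 4: Ties are present, so use the tie-corrected normal approximation (with continuity correction) for the p-value.
Step 5: p-value = 0.092930; compare to alpha = 0.05. fail to reject H0.

U_X = 10.5, p = 0.092930, fail to reject H0 at alpha = 0.05.


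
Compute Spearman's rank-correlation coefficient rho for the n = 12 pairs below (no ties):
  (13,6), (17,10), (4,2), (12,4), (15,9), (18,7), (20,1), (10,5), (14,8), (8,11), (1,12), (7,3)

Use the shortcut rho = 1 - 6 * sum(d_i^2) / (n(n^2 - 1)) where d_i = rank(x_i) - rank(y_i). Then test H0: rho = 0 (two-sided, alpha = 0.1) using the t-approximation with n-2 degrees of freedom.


Step 1: Rank x and y separately (midranks; no ties here).
rank(x): 13->7, 17->10, 4->2, 12->6, 15->9, 18->11, 20->12, 10->5, 14->8, 8->4, 1->1, 7->3
rank(y): 6->6, 10->10, 2->2, 4->4, 9->9, 7->7, 1->1, 5->5, 8->8, 11->11, 12->12, 3->3
Step 2: d_i = R_x(i) - R_y(i); compute d_i^2.
  (7-6)^2=1, (10-10)^2=0, (2-2)^2=0, (6-4)^2=4, (9-9)^2=0, (11-7)^2=16, (12-1)^2=121, (5-5)^2=0, (8-8)^2=0, (4-11)^2=49, (1-12)^2=121, (3-3)^2=0
sum(d^2) = 312.
Step 3: rho = 1 - 6*312 / (12*(12^2 - 1)) = 1 - 1872/1716 = -0.090909.
Step 4: Under H0, t = rho * sqrt((n-2)/(1-rho^2)) = -0.2887 ~ t(10).
Step 5: Two-sided p-value from the t-distribution with 10 df = 0.778725.
Step 6: alpha = 0.1. fail to reject H0.

rho = -0.0909, p = 0.778725, fail to reject H0 at alpha = 0.1.


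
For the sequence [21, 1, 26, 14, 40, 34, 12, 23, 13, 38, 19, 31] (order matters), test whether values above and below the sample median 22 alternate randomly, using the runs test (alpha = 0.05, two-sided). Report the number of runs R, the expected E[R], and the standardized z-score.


Step 1: Compute median = 22; label A = above, B = below.
Labels in order: BBABAABABABA  (n_A = 6, n_B = 6)
Step 2: Count runs R = 10.
Step 3: Under H0 (random ordering), E[R] = 2*n_A*n_B/(n_A+n_B) + 1 = 2*6*6/12 + 1 = 7.0000.
        Var[R] = 2*n_A*n_B*(2*n_A*n_B - n_A - n_B) / ((n_A+n_B)^2 * (n_A+n_B-1)) = 4320/1584 = 2.7273.
        SD[R] = 1.6514.
Step 4: Continuity-corrected z = (R - 0.5 - E[R]) / SD[R] = (10 - 0.5 - 7.0000) / 1.6514 = 1.5138.
Step 5: Two-sided p-value via normal approximation = 2*(1 - Phi(|z|)) = 0.130070.
Step 6: alpha = 0.05. fail to reject H0.

R = 10, z = 1.5138, p = 0.130070, fail to reject H0.


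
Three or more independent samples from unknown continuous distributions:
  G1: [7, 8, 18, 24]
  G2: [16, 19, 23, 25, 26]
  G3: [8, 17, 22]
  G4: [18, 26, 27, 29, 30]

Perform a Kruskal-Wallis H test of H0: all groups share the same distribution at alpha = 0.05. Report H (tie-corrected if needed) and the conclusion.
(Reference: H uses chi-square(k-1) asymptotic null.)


Step 1: Combine all N = 17 observations and assign midranks.
sorted (value, group, rank): (7,G1,1), (8,G1,2.5), (8,G3,2.5), (16,G2,4), (17,G3,5), (18,G1,6.5), (18,G4,6.5), (19,G2,8), (22,G3,9), (23,G2,10), (24,G1,11), (25,G2,12), (26,G2,13.5), (26,G4,13.5), (27,G4,15), (29,G4,16), (30,G4,17)
Step 2: Sum ranks within each group.
R_1 = 21 (n_1 = 4)
R_2 = 47.5 (n_2 = 5)
R_3 = 16.5 (n_3 = 3)
R_4 = 68 (n_4 = 5)
Step 3: H = 12/(N(N+1)) * sum(R_i^2/n_i) - 3(N+1)
     = 12/(17*18) * (21^2/4 + 47.5^2/5 + 16.5^2/3 + 68^2/5) - 3*18
     = 0.039216 * 1577.05 - 54
     = 7.845098.
Step 4: Ties present; correction factor C = 1 - 18/(17^3 - 17) = 0.996324. Corrected H = 7.845098 / 0.996324 = 7.874047.
Step 5: Under H0, H ~ chi^2(3); p-value = 0.048688.
Step 6: alpha = 0.05. reject H0.

H = 7.8740, df = 3, p = 0.048688, reject H0.


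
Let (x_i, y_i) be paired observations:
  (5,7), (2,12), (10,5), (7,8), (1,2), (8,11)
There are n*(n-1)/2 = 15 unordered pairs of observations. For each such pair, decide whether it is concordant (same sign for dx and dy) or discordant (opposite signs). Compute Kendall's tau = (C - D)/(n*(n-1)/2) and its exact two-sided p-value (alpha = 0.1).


Step 1: Enumerate the 15 unordered pairs (i,j) with i<j and classify each by sign(x_j-x_i) * sign(y_j-y_i).
  (1,2):dx=-3,dy=+5->D; (1,3):dx=+5,dy=-2->D; (1,4):dx=+2,dy=+1->C; (1,5):dx=-4,dy=-5->C
  (1,6):dx=+3,dy=+4->C; (2,3):dx=+8,dy=-7->D; (2,4):dx=+5,dy=-4->D; (2,5):dx=-1,dy=-10->C
  (2,6):dx=+6,dy=-1->D; (3,4):dx=-3,dy=+3->D; (3,5):dx=-9,dy=-3->C; (3,6):dx=-2,dy=+6->D
  (4,5):dx=-6,dy=-6->C; (4,6):dx=+1,dy=+3->C; (5,6):dx=+7,dy=+9->C
Step 2: C = 8, D = 7, total pairs = 15.
Step 3: tau = (C - D)/(n(n-1)/2) = (8 - 7)/15 = 0.066667.
Step 4: Exact two-sided p-value (enumerate n! = 720 permutations of y under H0): p = 1.000000.
Step 5: alpha = 0.1. fail to reject H0.

tau_b = 0.0667 (C=8, D=7), p = 1.000000, fail to reject H0.


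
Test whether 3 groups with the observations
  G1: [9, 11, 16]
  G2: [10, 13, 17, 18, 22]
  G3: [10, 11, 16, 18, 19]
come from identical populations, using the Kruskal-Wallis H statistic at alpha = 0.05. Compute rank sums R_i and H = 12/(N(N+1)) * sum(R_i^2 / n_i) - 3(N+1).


Step 1: Combine all N = 13 observations and assign midranks.
sorted (value, group, rank): (9,G1,1), (10,G2,2.5), (10,G3,2.5), (11,G1,4.5), (11,G3,4.5), (13,G2,6), (16,G1,7.5), (16,G3,7.5), (17,G2,9), (18,G2,10.5), (18,G3,10.5), (19,G3,12), (22,G2,13)
Step 2: Sum ranks within each group.
R_1 = 13 (n_1 = 3)
R_2 = 41 (n_2 = 5)
R_3 = 37 (n_3 = 5)
Step 3: H = 12/(N(N+1)) * sum(R_i^2/n_i) - 3(N+1)
     = 12/(13*14) * (13^2/3 + 41^2/5 + 37^2/5) - 3*14
     = 0.065934 * 666.333 - 42
     = 1.934066.
Step 4: Ties present; correction factor C = 1 - 24/(13^3 - 13) = 0.989011. Corrected H = 1.934066 / 0.989011 = 1.955556.
Step 5: Under H0, H ~ chi^2(2); p-value = 0.376146.
Step 6: alpha = 0.05. fail to reject H0.

H = 1.9556, df = 2, p = 0.376146, fail to reject H0.


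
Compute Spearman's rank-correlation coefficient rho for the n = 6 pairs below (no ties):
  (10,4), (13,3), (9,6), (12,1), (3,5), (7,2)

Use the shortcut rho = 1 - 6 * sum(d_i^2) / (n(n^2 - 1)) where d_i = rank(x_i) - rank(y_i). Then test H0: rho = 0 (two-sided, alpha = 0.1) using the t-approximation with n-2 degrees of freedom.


Step 1: Rank x and y separately (midranks; no ties here).
rank(x): 10->4, 13->6, 9->3, 12->5, 3->1, 7->2
rank(y): 4->4, 3->3, 6->6, 1->1, 5->5, 2->2
Step 2: d_i = R_x(i) - R_y(i); compute d_i^2.
  (4-4)^2=0, (6-3)^2=9, (3-6)^2=9, (5-1)^2=16, (1-5)^2=16, (2-2)^2=0
sum(d^2) = 50.
Step 3: rho = 1 - 6*50 / (6*(6^2 - 1)) = 1 - 300/210 = -0.428571.
Step 4: Under H0, t = rho * sqrt((n-2)/(1-rho^2)) = -0.9487 ~ t(4).
Step 5: Two-sided p-value from the t-distribution with 4 df = 0.396501.
Step 6: alpha = 0.1. fail to reject H0.

rho = -0.4286, p = 0.396501, fail to reject H0 at alpha = 0.1.


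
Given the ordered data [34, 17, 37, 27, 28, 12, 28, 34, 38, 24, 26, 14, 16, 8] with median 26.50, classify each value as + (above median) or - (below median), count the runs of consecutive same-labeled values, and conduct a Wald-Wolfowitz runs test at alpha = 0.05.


Step 1: Compute median = 26.50; label A = above, B = below.
Labels in order: ABAAABAAABBBBB  (n_A = 7, n_B = 7)
Step 2: Count runs R = 6.
Step 3: Under H0 (random ordering), E[R] = 2*n_A*n_B/(n_A+n_B) + 1 = 2*7*7/14 + 1 = 8.0000.
        Var[R] = 2*n_A*n_B*(2*n_A*n_B - n_A - n_B) / ((n_A+n_B)^2 * (n_A+n_B-1)) = 8232/2548 = 3.2308.
        SD[R] = 1.7974.
Step 4: Continuity-corrected z = (R + 0.5 - E[R]) / SD[R] = (6 + 0.5 - 8.0000) / 1.7974 = -0.8345.
Step 5: Two-sided p-value via normal approximation = 2*(1 - Phi(|z|)) = 0.403986.
Step 6: alpha = 0.05. fail to reject H0.

R = 6, z = -0.8345, p = 0.403986, fail to reject H0.
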